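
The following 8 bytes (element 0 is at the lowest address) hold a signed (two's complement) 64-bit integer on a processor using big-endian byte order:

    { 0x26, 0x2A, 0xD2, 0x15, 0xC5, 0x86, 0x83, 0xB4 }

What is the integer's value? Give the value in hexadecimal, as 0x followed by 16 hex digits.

In big-endian order the high byte comes first in memory.
The bytes are already most-significant first: 0x262AD215C58683B4.

0x262AD215C58683B4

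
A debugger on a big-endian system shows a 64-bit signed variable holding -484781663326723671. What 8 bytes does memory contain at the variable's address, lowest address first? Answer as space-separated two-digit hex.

F9 45 B5 A5 4B C9 A1 A9

Two's complement of -484781663326723671 in 64 bits: 484781663326723671 = 0x06BA4A5AB4365E57; invert → 0xF945B5A54BC9A1A8; add 1 → 0xF945B5A54BC9A1A9.
Split into bytes (most-significant first): F9 45 B5 A5 4B C9 A1 A9.
In big-endian order the high byte comes first in memory.
So the memory order matches the most-significant-first order: F9 45 B5 A5 4B C9 A1 A9.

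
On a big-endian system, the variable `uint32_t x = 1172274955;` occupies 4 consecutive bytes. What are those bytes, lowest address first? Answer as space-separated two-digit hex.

45 DF 7F 0B

1172274955 in hexadecimal, padded to 32 bits, is 0x45DF7F0B.
Split into bytes (most-significant first): 45 DF 7F 0B.
In big-endian order the high byte comes first in memory.
So the memory order matches the most-significant-first order: 45 DF 7F 0B.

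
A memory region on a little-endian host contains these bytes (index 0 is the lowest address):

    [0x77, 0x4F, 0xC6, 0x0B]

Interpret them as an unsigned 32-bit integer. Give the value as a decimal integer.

Little-endian stores the least-significant byte at the lowest address.
Reassemble most-significant byte first: 0B C6 4F 77 → 0x0BC64F77.
0x0BC64F77 = 197545847.

197545847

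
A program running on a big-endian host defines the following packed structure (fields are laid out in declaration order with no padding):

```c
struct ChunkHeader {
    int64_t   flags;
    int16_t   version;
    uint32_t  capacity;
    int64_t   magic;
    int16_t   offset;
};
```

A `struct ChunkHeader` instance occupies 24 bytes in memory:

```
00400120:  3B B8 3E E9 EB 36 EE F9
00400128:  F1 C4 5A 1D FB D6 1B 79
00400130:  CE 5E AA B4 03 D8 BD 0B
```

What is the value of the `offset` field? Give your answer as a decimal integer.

-17141

`offset` follows `flags` (8 B), `version` (2 B), `capacity` (4 B), `magic` (8 B), so it starts at offset 8 + 2 + 4 + 8 = 22 and occupies 2 bytes.
Bytes at offsets 22..23: BD 0B.
Big-endian stores the most-significant byte at the lowest address.
The bytes are already most-significant first: 0xBD0B.
Top bit is set, so as a signed 16-bit value this is 0xBD0B − 2^16 = -17141.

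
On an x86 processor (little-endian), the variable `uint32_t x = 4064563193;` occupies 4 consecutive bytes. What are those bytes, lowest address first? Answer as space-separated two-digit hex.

F9 4F 44 F2

4064563193 in hexadecimal, padded to 32 bits, is 0xF2444FF9.
Split into bytes (most-significant first): F2 44 4F F9.
Little-endian: lowest address holds the least-significant byte.
So at ascending addresses the bytes are F9 4F 44 F2.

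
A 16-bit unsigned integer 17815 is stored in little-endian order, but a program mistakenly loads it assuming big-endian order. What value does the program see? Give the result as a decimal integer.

38725

17815 in 16-bit hexadecimal is 0x4597.
Stored little-endian, the bytes at ascending addresses are 97 45.
Read back as big-endian, the last byte is least significant, giving 0x9745.
0x9745 = 38725.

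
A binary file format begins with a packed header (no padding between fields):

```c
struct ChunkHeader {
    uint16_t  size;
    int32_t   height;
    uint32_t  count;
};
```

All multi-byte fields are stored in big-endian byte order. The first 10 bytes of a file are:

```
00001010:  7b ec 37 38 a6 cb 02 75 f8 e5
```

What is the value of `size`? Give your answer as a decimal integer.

`size` is the first field, at byte offset 0, occupying 2 bytes.
Bytes at offsets 0..1: 7B EC.
Big-endian: lowest address holds the most-significant byte.
The bytes are already most-significant first: 0x7BEC.
0x7BEC = 31724.

31724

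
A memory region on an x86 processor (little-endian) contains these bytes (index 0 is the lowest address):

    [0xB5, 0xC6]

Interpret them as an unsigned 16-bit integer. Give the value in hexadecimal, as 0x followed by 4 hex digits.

0xC6B5

Little-endian: lowest address holds the least-significant byte.
Reassemble most-significant byte first: C6 B5 → 0xC6B5.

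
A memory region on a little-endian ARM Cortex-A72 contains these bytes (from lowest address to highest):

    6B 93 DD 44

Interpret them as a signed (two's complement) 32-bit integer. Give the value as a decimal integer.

Little-endian: lowest address holds the least-significant byte.
Reassemble most-significant byte first: 44 DD 93 6B → 0x44DD936B.
0x44DD936B = 1155371883.

1155371883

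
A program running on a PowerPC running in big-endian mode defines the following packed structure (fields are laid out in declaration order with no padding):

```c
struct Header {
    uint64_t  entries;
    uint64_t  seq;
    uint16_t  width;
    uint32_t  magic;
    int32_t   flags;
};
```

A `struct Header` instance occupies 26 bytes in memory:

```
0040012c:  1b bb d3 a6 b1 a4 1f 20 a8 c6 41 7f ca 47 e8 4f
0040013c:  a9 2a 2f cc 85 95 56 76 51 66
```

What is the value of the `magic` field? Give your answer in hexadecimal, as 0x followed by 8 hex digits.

0x2FCC8595

`magic` follows `entries` (8 B), `seq` (8 B), `width` (2 B), so it starts at offset 8 + 8 + 2 = 18 and occupies 4 bytes.
Bytes at offsets 18..21: 2F CC 85 95.
Big-endian: lowest address holds the most-significant byte.
The bytes are already most-significant first: 0x2FCC8595.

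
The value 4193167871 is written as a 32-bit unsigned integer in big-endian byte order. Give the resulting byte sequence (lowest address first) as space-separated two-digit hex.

F9 EE A9 FF

4193167871 in hexadecimal, padded to 32 bits, is 0xF9EEA9FF.
Split into bytes (most-significant first): F9 EE A9 FF.
Big-endian: lowest address holds the most-significant byte.
So the memory order matches the most-significant-first order: F9 EE A9 FF.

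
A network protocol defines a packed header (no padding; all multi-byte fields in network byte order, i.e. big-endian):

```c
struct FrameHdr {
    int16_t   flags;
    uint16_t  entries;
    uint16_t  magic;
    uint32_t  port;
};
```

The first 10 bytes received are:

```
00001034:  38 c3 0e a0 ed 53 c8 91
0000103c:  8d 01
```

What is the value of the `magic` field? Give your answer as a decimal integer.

`magic` follows `flags` (2 B), `entries` (2 B), so it starts at offset 2 + 2 = 4 and occupies 2 bytes.
Bytes at offsets 4..5: ED 53.
In big-endian order the high byte comes first in memory.
The bytes are already most-significant first: 0xED53.
0xED53 = 60755.

60755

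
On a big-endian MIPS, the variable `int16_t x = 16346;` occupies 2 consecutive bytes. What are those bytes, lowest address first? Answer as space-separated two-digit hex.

3F DA

16346 in hexadecimal, padded to 16 bits, is 0x3FDA.
Split into bytes (most-significant first): 3F DA.
In big-endian order the high byte comes first in memory.
So the memory order matches the most-significant-first order: 3F DA.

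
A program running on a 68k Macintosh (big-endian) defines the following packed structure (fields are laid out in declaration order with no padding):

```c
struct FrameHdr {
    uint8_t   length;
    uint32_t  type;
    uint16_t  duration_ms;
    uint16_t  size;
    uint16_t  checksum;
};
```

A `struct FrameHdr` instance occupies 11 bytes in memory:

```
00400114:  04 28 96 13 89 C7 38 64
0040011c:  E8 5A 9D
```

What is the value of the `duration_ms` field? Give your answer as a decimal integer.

`duration_ms` follows `length` (1 B), `type` (4 B), so it starts at offset 1 + 4 = 5 and occupies 2 bytes.
Bytes at offsets 5..6: C7 38.
In big-endian order the high byte comes first in memory.
The bytes are already most-significant first: 0xC738.
0xC738 = 51000.

51000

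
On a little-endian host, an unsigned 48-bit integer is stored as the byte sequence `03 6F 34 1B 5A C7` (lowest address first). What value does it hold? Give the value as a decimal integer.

219189817405187

In little-endian order the low byte comes first in memory.
Reassemble most-significant byte first: C7 5A 1B 34 6F 03 → 0xC75A1B346F03.
0xC75A1B346F03 = 219189817405187.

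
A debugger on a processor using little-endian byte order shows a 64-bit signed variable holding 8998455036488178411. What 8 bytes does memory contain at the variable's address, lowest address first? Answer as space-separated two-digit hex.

EB DA 33 09 2E EF E0 7C

8998455036488178411 in hexadecimal, padded to 64 bits, is 0x7CE0EF2E0933DAEB.
Split into bytes (most-significant first): 7C E0 EF 2E 09 33 DA EB.
In little-endian order the low byte comes first in memory.
So at ascending addresses the bytes are EB DA 33 09 2E EF E0 7C.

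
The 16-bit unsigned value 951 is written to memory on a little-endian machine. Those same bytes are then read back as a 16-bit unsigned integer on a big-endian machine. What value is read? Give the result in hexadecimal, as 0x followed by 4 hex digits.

0xB703

951 in 16-bit hexadecimal is 0x03B7.
Stored little-endian, the bytes at ascending addresses are B7 03.
Read back as big-endian, the last byte is least significant, giving 0xB703.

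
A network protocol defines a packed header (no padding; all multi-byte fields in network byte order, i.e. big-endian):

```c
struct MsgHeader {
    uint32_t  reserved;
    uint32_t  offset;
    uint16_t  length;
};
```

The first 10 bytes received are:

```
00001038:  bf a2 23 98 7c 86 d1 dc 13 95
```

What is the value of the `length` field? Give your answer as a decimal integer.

`length` follows `reserved` (4 B), `offset` (4 B), so it starts at offset 4 + 4 = 8 and occupies 2 bytes.
Bytes at offsets 8..9: 13 95.
In big-endian order the high byte comes first in memory.
The bytes are already most-significant first: 0x1395.
0x1395 = 5013.

5013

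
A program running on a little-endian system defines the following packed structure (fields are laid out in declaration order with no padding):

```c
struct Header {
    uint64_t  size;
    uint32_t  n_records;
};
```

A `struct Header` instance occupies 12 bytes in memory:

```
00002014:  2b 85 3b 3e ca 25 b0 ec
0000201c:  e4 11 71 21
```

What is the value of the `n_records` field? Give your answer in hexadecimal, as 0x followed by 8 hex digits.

`n_records` follows `size` (8 bytes), so it starts at byte offset 8 and occupies 4 bytes.
Bytes at offsets 8..11: E4 11 71 21.
Little-endian: lowest address holds the least-significant byte.
Reassemble most-significant byte first: 21 71 11 E4 → 0x217111E4.

0x217111E4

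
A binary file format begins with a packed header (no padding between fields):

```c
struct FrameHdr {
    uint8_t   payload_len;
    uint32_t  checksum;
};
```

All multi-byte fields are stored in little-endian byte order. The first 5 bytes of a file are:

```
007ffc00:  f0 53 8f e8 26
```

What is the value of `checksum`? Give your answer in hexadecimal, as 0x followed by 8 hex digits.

0x26E88F53

`checksum` follows `payload_len` (1 byte), so it starts at byte offset 1 and occupies 4 bytes.
Bytes at offsets 1..4: 53 8F E8 26.
Little-endian: lowest address holds the least-significant byte.
Reassemble most-significant byte first: 26 E8 8F 53 → 0x26E88F53.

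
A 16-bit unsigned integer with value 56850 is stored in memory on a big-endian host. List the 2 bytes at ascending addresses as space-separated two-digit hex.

56850 in hexadecimal, padded to 16 bits, is 0xDE12.
Split into bytes (most-significant first): DE 12.
In big-endian order the high byte comes first in memory.
So the memory order matches the most-significant-first order: DE 12.

DE 12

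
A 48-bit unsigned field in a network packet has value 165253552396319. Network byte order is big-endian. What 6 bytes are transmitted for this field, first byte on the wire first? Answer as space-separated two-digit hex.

165253552396319 in hexadecimal, padded to 48 bits, is 0x964C1749D81F.
Split into bytes (most-significant first): 96 4C 17 49 D8 1F.
Big-endian: lowest address holds the most-significant byte.
So the memory order matches the most-significant-first order: 96 4C 17 49 D8 1F.

96 4C 17 49 D8 1F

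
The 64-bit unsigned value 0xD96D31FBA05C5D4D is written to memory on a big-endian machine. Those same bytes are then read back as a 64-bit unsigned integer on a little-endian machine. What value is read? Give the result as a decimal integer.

Stored big-endian, the bytes at ascending addresses are D9 6D 31 FB A0 5C 5D 4D.
Read back as little-endian, the first byte is least significant, giving 0x4D5D5CA0FB316DD9.
0x4D5D5CA0FB316DD9 = 5574713760233385433.

5574713760233385433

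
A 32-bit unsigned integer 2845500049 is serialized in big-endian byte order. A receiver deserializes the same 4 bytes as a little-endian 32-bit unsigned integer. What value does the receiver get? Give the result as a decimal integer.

2845500049 in 32-bit hexadecimal is 0xA99AE291.
Stored big-endian, the bytes at ascending addresses are A9 9A E2 91.
Read back as little-endian, the first byte is least significant, giving 0x91E29AA9.
0x91E29AA9 = 2447547049.

2447547049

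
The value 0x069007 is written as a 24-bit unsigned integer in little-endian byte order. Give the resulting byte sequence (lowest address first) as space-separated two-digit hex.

Split into bytes (most-significant first): 06 90 07.
Little-endian stores the least-significant byte at the lowest address.
So at ascending addresses the bytes are 07 90 06.

07 90 06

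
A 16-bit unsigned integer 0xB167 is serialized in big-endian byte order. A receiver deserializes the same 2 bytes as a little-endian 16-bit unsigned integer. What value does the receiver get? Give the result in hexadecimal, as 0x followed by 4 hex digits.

Stored big-endian, the bytes at ascending addresses are B1 67.
Read back as little-endian, the first byte is least significant, giving 0x67B1.

0x67B1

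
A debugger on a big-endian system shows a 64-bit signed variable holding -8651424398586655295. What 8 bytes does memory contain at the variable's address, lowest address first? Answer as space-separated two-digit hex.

Two's complement of -8651424398586655295 in 64 bits: 8651424398586655295 = 0x781008A73EE7B23F; invert → 0x87EFF758C1184DC0; add 1 → 0x87EFF758C1184DC1.
Split into bytes (most-significant first): 87 EF F7 58 C1 18 4D C1.
Big-endian: lowest address holds the most-significant byte.
So the memory order matches the most-significant-first order: 87 EF F7 58 C1 18 4D C1.

87 EF F7 58 C1 18 4D C1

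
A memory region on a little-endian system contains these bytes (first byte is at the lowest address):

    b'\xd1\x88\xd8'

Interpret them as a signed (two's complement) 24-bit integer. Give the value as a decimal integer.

Little-endian stores the least-significant byte at the lowest address.
Reassemble most-significant byte first: D8 88 D1 → 0xD888D1.
Top bit is set, so as a signed 24-bit value this is 0xD888D1 − 2^24 = -2586415.

-2586415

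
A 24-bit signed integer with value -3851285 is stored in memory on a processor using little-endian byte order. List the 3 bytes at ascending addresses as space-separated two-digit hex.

Two's complement of -3851285 in 24 bits: 3851285 = 0x3AC415; invert → 0xC53BEA; add 1 → 0xC53BEB.
Split into bytes (most-significant first): C5 3B EB.
Little-endian stores the least-significant byte at the lowest address.
So at ascending addresses the bytes are EB 3B C5.

EB 3B C5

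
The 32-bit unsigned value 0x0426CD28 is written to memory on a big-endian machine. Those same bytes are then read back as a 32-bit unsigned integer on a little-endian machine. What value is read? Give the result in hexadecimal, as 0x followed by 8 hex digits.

0x28CD2604

Stored big-endian, the bytes at ascending addresses are 04 26 CD 28.
Read back as little-endian, the first byte is least significant, giving 0x28CD2604.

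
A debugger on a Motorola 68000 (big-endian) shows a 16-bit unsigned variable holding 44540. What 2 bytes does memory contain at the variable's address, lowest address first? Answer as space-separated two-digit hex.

AD FC

44540 in hexadecimal, padded to 16 bits, is 0xADFC.
Split into bytes (most-significant first): AD FC.
In big-endian order the high byte comes first in memory.
So the memory order matches the most-significant-first order: AD FC.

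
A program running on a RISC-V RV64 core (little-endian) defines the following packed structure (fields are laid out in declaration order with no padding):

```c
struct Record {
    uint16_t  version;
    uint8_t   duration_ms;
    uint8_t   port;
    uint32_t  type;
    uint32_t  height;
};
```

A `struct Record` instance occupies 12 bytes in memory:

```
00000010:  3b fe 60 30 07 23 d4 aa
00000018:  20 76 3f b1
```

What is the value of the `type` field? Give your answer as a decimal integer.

`type` follows `version` (2 B), `duration_ms` (1 B), `port` (1 B), so it starts at offset 2 + 1 + 1 = 4 and occupies 4 bytes.
Bytes at offsets 4..7: 07 23 D4 AA.
In little-endian order the low byte comes first in memory.
Reassemble most-significant byte first: AA D4 23 07 → 0xAAD42307.
0xAAD42307 = 2866029319.

2866029319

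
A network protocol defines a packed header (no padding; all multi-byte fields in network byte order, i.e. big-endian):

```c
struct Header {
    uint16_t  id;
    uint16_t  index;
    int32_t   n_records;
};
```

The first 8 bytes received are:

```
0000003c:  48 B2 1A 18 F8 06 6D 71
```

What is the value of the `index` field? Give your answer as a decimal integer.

`index` follows `id` (2 bytes), so it starts at byte offset 2 and occupies 2 bytes.
Bytes at offsets 2..3: 1A 18.
Big-endian: lowest address holds the most-significant byte.
The bytes are already most-significant first: 0x1A18.
0x1A18 = 6680.

6680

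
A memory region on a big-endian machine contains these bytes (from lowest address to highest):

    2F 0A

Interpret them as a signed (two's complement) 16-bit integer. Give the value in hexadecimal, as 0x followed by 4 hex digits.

0x2F0A

In big-endian order the high byte comes first in memory.
The bytes are already most-significant first: 0x2F0A.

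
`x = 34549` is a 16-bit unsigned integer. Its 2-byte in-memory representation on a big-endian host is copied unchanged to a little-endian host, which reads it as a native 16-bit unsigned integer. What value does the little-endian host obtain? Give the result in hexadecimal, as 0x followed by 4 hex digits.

0xF586

34549 in 16-bit hexadecimal is 0x86F5.
Stored big-endian, the bytes at ascending addresses are 86 F5.
Read back as little-endian, the first byte is least significant, giving 0xF586.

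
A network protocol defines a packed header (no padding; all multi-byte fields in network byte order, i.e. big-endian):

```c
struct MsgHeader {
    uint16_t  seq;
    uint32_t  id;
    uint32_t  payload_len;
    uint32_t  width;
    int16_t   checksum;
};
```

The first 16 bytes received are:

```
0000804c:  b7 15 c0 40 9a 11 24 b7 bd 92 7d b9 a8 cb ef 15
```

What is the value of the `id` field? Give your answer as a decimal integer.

`id` follows `seq` (2 bytes), so it starts at byte offset 2 and occupies 4 bytes.
Bytes at offsets 2..5: C0 40 9A 11.
Big-endian: lowest address holds the most-significant byte.
The bytes are already most-significant first: 0xC0409A11.
0xC0409A11 = 3225459217.

3225459217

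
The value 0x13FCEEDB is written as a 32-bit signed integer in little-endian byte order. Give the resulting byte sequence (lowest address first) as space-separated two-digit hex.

Split into bytes (most-significant first): 13 FC EE DB.
Little-endian stores the least-significant byte at the lowest address.
So at ascending addresses the bytes are DB EE FC 13.

DB EE FC 13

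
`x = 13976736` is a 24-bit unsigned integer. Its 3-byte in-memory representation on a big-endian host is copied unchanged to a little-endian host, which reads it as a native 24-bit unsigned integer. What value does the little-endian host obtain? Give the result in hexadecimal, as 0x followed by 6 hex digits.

13976736 in 24-bit hexadecimal is 0xD544A0.
Stored big-endian, the bytes at ascending addresses are D5 44 A0.
Read back as little-endian, the first byte is least significant, giving 0xA044D5.

0xA044D5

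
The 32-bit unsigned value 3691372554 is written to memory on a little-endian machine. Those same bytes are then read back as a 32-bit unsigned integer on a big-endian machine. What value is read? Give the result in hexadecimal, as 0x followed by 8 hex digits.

0x0AE005DC

3691372554 in 32-bit hexadecimal is 0xDC05E00A.
Stored little-endian, the bytes at ascending addresses are 0A E0 05 DC.
Read back as big-endian, the last byte is least significant, giving 0x0AE005DC.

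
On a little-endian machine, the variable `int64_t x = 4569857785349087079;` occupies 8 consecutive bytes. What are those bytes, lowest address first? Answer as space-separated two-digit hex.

4569857785349087079 in hexadecimal, padded to 64 bits, is 0x3F6B657191C91F67.
Split into bytes (most-significant first): 3F 6B 65 71 91 C9 1F 67.
In little-endian order the low byte comes first in memory.
So at ascending addresses the bytes are 67 1F C9 91 71 65 6B 3F.

67 1F C9 91 71 65 6B 3F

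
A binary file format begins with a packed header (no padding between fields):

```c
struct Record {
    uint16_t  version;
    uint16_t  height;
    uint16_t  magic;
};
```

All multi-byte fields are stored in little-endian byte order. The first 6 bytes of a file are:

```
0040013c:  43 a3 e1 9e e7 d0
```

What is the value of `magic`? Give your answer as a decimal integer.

53479

`magic` follows `version` (2 B), `height` (2 B), so it starts at offset 2 + 2 = 4 and occupies 2 bytes.
Bytes at offsets 4..5: E7 D0.
Little-endian: lowest address holds the least-significant byte.
Reassemble most-significant byte first: D0 E7 → 0xD0E7.
0xD0E7 = 53479.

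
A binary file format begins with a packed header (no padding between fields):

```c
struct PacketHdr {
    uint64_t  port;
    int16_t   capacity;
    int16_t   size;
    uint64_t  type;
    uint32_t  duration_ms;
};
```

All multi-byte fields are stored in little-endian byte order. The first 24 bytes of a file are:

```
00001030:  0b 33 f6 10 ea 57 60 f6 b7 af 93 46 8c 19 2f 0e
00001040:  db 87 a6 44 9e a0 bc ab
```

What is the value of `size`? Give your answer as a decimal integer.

18067

`size` follows `port` (8 B), `capacity` (2 B), so it starts at offset 8 + 2 = 10 and occupies 2 bytes.
Bytes at offsets 10..11: 93 46.
In little-endian order the low byte comes first in memory.
Reassemble most-significant byte first: 46 93 → 0x4693.
0x4693 = 18067.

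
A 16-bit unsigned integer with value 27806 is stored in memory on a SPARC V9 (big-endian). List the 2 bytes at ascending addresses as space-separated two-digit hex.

6C 9E

27806 in hexadecimal, padded to 16 bits, is 0x6C9E.
Split into bytes (most-significant first): 6C 9E.
Big-endian stores the most-significant byte at the lowest address.
So the memory order matches the most-significant-first order: 6C 9E.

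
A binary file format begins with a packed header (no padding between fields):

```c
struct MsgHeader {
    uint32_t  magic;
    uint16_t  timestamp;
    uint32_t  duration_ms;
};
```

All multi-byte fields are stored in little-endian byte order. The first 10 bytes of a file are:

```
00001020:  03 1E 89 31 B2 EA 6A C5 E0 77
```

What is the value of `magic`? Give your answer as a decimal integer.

`magic` is the first field, at byte offset 0, occupying 4 bytes.
Bytes at offsets 0..3: 03 1E 89 31.
In little-endian order the low byte comes first in memory.
Reassemble most-significant byte first: 31 89 1E 03 → 0x31891E03.
0x31891E03 = 831069699.

831069699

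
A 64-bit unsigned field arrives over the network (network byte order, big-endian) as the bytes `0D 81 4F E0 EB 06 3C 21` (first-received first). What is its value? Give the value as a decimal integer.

973146821923060769

Big-endian: lowest address holds the most-significant byte.
The bytes are already most-significant first: 0x0D814FE0EB063C21.
0x0D814FE0EB063C21 = 973146821923060769.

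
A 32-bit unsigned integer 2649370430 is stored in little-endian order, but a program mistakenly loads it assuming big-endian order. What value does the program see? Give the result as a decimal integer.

2649370430 in 32-bit hexadecimal is 0x9DEA2F3E.
Stored little-endian, the bytes at ascending addresses are 3E 2F EA 9D.
Read back as big-endian, the last byte is least significant, giving 0x3E2FEA9D.
0x3E2FEA9D = 1043327645.

1043327645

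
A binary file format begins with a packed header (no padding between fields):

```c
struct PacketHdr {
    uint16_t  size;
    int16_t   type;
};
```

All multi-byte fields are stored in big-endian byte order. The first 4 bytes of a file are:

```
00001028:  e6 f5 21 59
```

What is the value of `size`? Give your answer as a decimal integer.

59125

`size` is the first field, at byte offset 0, occupying 2 bytes.
Bytes at offsets 0..1: E6 F5.
Big-endian stores the most-significant byte at the lowest address.
The bytes are already most-significant first: 0xE6F5.
0xE6F5 = 59125.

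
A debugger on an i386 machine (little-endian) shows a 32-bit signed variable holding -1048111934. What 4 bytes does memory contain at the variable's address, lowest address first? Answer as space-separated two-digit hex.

Two's complement of -1048111934 in 32 bits: 1048111934 = 0x3E78EB3E; invert → 0xC18714C1; add 1 → 0xC18714C2.
Split into bytes (most-significant first): C1 87 14 C2.
Little-endian stores the least-significant byte at the lowest address.
So at ascending addresses the bytes are C2 14 87 C1.

C2 14 87 C1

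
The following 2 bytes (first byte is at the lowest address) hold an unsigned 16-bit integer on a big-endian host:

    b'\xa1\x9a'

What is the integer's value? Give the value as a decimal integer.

Big-endian stores the most-significant byte at the lowest address.
The bytes are already most-significant first: 0xA19A.
0xA19A = 41370.

41370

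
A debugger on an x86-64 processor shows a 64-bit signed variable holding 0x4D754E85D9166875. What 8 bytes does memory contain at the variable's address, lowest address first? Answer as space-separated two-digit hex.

75 68 16 D9 85 4E 75 4D

Split into bytes (most-significant first): 4D 75 4E 85 D9 16 68 75.
In little-endian order the low byte comes first in memory.
So at ascending addresses the bytes are 75 68 16 D9 85 4E 75 4D.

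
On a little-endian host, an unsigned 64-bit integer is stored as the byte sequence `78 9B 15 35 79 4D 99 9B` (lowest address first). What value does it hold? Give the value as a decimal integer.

11212077930292550520

Little-endian: lowest address holds the least-significant byte.
Reassemble most-significant byte first: 9B 99 4D 79 35 15 9B 78 → 0x9B994D7935159B78.
0x9B994D7935159B78 = 11212077930292550520.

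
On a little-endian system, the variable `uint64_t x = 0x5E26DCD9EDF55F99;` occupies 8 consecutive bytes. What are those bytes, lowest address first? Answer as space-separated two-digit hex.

Split into bytes (most-significant first): 5E 26 DC D9 ED F5 5F 99.
In little-endian order the low byte comes first in memory.
So at ascending addresses the bytes are 99 5F F5 ED D9 DC 26 5E.

99 5F F5 ED D9 DC 26 5E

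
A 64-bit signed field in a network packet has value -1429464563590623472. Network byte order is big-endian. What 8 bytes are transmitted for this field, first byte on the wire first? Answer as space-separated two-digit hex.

EC 29 85 8D 94 2C 0F 10

Two's complement of -1429464563590623472 in 64 bits: 1429464563590623472 = 0x13D67A726BD3F0F0; invert → 0xEC29858D942C0F0F; add 1 → 0xEC29858D942C0F10.
Split into bytes (most-significant first): EC 29 85 8D 94 2C 0F 10.
In big-endian order the high byte comes first in memory.
So the memory order matches the most-significant-first order: EC 29 85 8D 94 2C 0F 10.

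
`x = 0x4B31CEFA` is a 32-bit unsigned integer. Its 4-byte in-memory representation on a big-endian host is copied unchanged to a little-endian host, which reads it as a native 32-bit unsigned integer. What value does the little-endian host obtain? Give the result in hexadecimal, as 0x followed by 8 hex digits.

Stored big-endian, the bytes at ascending addresses are 4B 31 CE FA.
Read back as little-endian, the first byte is least significant, giving 0xFACE314B.

0xFACE314B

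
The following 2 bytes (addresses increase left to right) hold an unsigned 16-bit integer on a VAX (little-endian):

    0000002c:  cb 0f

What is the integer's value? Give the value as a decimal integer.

4043

In little-endian order the low byte comes first in memory.
Reassemble most-significant byte first: 0F CB → 0x0FCB.
0x0FCB = 4043.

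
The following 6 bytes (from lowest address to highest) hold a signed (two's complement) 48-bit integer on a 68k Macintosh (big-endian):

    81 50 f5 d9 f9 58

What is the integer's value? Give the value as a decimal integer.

-139290254640808

In big-endian order the high byte comes first in memory.
The bytes are already most-significant first: 0x8150F5D9F958.
Top bit is set, so as a signed 48-bit value this is 0x8150F5D9F958 − 2^48 = -139290254640808.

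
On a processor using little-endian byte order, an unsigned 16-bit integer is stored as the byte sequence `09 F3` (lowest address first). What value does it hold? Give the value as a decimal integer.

Little-endian stores the least-significant byte at the lowest address.
Reassemble most-significant byte first: F3 09 → 0xF309.
0xF309 = 62217.

62217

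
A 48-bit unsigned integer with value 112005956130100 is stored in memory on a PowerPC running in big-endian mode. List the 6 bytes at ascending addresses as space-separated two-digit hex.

112005956130100 in hexadecimal, padded to 48 bits, is 0x65DE6B3A5534.
Split into bytes (most-significant first): 65 DE 6B 3A 55 34.
Big-endian: lowest address holds the most-significant byte.
So the memory order matches the most-significant-first order: 65 DE 6B 3A 55 34.

65 DE 6B 3A 55 34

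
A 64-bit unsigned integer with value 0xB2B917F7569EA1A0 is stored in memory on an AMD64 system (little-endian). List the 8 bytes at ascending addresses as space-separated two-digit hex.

Split into bytes (most-significant first): B2 B9 17 F7 56 9E A1 A0.
Little-endian stores the least-significant byte at the lowest address.
So at ascending addresses the bytes are A0 A1 9E 56 F7 17 B9 B2.

A0 A1 9E 56 F7 17 B9 B2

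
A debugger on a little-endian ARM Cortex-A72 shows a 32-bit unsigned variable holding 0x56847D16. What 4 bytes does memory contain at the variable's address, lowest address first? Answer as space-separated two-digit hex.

16 7D 84 56

Split into bytes (most-significant first): 56 84 7D 16.
Little-endian stores the least-significant byte at the lowest address.
So at ascending addresses the bytes are 16 7D 84 56.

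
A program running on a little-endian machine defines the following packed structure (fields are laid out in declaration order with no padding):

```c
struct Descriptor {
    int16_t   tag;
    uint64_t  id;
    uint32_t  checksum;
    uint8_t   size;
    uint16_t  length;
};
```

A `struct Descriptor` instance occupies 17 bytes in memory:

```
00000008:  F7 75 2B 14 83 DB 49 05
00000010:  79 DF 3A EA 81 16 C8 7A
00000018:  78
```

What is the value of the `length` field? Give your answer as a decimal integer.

`length` follows `tag` (2 B), `id` (8 B), `checksum` (4 B), `size` (1 B), so it starts at offset 2 + 8 + 4 + 1 = 15 and occupies 2 bytes.
Bytes at offsets 15..16: 7A 78.
Little-endian: lowest address holds the least-significant byte.
Reassemble most-significant byte first: 78 7A → 0x787A.
0x787A = 30842.

30842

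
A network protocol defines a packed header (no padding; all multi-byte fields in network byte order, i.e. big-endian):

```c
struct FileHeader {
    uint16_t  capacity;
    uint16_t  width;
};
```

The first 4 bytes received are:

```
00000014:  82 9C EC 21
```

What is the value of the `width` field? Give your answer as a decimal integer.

60449

`width` follows `capacity` (2 bytes), so it starts at byte offset 2 and occupies 2 bytes.
Bytes at offsets 2..3: EC 21.
In big-endian order the high byte comes first in memory.
The bytes are already most-significant first: 0xEC21.
0xEC21 = 60449.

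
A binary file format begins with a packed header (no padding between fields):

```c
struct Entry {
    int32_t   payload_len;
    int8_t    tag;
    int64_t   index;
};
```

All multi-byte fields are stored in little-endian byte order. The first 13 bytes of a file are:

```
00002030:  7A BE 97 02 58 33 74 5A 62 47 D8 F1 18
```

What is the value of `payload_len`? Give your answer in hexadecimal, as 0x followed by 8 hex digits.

`payload_len` is the first field, at byte offset 0, occupying 4 bytes.
Bytes at offsets 0..3: 7A BE 97 02.
In little-endian order the low byte comes first in memory.
Reassemble most-significant byte first: 02 97 BE 7A → 0x0297BE7A.

0x0297BE7A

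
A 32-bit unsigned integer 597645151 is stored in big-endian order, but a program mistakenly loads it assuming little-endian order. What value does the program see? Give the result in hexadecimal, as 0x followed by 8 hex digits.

597645151 in 32-bit hexadecimal is 0x239F575F.
Stored big-endian, the bytes at ascending addresses are 23 9F 57 5F.
Read back as little-endian, the first byte is least significant, giving 0x5F579F23.

0x5F579F23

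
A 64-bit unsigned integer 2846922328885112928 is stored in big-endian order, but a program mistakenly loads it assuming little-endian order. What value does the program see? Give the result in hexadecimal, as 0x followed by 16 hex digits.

0x60305344C64C8227

2846922328885112928 in 64-bit hexadecimal is 0x27824CC644533060.
Stored big-endian, the bytes at ascending addresses are 27 82 4C C6 44 53 30 60.
Read back as little-endian, the first byte is least significant, giving 0x60305344C64C8227.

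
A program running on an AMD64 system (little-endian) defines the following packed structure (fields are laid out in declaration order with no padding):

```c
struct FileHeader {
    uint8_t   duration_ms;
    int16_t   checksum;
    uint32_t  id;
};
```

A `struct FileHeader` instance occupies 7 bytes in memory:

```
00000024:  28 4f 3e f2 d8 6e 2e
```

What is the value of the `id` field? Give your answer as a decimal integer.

779016434

`id` follows `duration_ms` (1 B), `checksum` (2 B), so it starts at offset 1 + 2 = 3 and occupies 4 bytes.
Bytes at offsets 3..6: F2 D8 6E 2E.
Little-endian: lowest address holds the least-significant byte.
Reassemble most-significant byte first: 2E 6E D8 F2 → 0x2E6ED8F2.
0x2E6ED8F2 = 779016434.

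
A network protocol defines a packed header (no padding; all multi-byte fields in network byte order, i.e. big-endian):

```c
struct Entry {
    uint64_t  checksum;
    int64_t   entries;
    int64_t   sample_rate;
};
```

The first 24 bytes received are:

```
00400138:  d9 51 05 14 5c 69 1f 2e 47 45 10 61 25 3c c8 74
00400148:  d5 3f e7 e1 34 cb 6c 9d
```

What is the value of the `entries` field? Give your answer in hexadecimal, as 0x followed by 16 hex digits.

`entries` follows `checksum` (8 bytes), so it starts at byte offset 8 and occupies 8 bytes.
Bytes at offsets 8..15: 47 45 10 61 25 3C C8 74.
Big-endian stores the most-significant byte at the lowest address.
The bytes are already most-significant first: 0x47451061253CC874.

0x47451061253CC874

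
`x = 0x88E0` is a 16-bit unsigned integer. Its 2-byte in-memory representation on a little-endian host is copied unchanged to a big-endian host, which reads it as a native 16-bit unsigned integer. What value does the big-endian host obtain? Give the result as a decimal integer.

Stored little-endian, the bytes at ascending addresses are E0 88.
Read back as big-endian, the last byte is least significant, giving 0xE088.
0xE088 = 57480.

57480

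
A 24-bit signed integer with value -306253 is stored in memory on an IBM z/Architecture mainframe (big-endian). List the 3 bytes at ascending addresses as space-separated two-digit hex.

Two's complement of -306253 in 24 bits: 306253 = 0x04AC4D; invert → 0xFB53B2; add 1 → 0xFB53B3.
Split into bytes (most-significant first): FB 53 B3.
Big-endian: lowest address holds the most-significant byte.
So the memory order matches the most-significant-first order: FB 53 B3.

FB 53 B3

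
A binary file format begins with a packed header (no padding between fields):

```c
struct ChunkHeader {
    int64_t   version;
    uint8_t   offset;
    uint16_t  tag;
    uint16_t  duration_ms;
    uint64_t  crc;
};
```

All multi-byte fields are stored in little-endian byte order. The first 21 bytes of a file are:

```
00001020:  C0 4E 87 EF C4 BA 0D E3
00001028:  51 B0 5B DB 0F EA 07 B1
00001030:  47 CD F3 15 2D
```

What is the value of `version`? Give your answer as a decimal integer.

`version` is the first field, at byte offset 0, occupying 8 bytes.
Bytes at offsets 0..7: C0 4E 87 EF C4 BA 0D E3.
In little-endian order the low byte comes first in memory.
Reassemble most-significant byte first: E3 0D BA C4 EF 87 4E C0 → 0xE30DBAC4EF874EC0.
Top bit is set, so as a signed 64-bit value this is 0xE30DBAC4EF874EC0 − 2^64 = -2085805697407693120.

-2085805697407693120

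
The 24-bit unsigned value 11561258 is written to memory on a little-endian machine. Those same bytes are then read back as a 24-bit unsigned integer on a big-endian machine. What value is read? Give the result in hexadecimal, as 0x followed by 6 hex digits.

0x2A69B0

11561258 in 24-bit hexadecimal is 0xB0692A.
Stored little-endian, the bytes at ascending addresses are 2A 69 B0.
Read back as big-endian, the last byte is least significant, giving 0x2A69B0.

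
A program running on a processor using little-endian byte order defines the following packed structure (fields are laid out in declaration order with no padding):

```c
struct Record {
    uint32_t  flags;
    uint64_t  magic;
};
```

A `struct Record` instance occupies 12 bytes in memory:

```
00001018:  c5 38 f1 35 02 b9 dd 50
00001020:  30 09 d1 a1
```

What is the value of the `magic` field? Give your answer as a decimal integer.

11660111013358713090

`magic` follows `flags` (4 bytes), so it starts at byte offset 4 and occupies 8 bytes.
Bytes at offsets 4..11: 02 B9 DD 50 30 09 D1 A1.
In little-endian order the low byte comes first in memory.
Reassemble most-significant byte first: A1 D1 09 30 50 DD B9 02 → 0xA1D1093050DDB902.
0xA1D1093050DDB902 = 11660111013358713090.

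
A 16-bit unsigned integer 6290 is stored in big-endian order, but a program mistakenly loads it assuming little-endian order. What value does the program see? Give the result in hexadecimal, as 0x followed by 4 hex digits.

0x9218

6290 in 16-bit hexadecimal is 0x1892.
Stored big-endian, the bytes at ascending addresses are 18 92.
Read back as little-endian, the first byte is least significant, giving 0x9218.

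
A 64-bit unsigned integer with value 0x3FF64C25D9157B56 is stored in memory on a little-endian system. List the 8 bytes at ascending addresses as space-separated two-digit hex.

56 7B 15 D9 25 4C F6 3F

Split into bytes (most-significant first): 3F F6 4C 25 D9 15 7B 56.
Little-endian: lowest address holds the least-significant byte.
So at ascending addresses the bytes are 56 7B 15 D9 25 4C F6 3F.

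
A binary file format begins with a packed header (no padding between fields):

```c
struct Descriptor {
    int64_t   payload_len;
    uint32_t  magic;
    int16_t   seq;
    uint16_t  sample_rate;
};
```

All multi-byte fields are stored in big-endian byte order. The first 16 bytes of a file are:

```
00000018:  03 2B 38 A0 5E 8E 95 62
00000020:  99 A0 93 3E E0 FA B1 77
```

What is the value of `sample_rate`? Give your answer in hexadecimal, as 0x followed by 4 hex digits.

`sample_rate` follows `payload_len` (8 B), `magic` (4 B), `seq` (2 B), so it starts at offset 8 + 4 + 2 = 14 and occupies 2 bytes.
Bytes at offsets 14..15: B1 77.
In big-endian order the high byte comes first in memory.
The bytes are already most-significant first: 0xB177.

0xB177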